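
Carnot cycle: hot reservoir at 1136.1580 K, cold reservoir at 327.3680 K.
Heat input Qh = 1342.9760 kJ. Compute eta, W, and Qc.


eta = 1 - 327.3680/1136.1580 = 0.7119
W = 0.7119 * 1342.9760 = 956.0163 kJ
Qc = 1342.9760 - 956.0163 = 386.9597 kJ

eta = 71.1864%, W = 956.0163 kJ, Qc = 386.9597 kJ


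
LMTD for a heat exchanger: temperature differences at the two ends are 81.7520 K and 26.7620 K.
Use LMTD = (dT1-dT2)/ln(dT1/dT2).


dT1/dT2 = 3.0548
ln(dT1/dT2) = 1.1167
LMTD = 54.9900 / 1.1167 = 49.2430 K

49.2430 K


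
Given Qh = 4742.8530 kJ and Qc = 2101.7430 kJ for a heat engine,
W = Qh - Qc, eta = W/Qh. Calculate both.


W = 4742.8530 - 2101.7430 = 2641.1100 kJ
eta = 2641.1100 / 4742.8530 = 0.5569 = 55.6861%

W = 2641.1100 kJ, eta = 55.6861%


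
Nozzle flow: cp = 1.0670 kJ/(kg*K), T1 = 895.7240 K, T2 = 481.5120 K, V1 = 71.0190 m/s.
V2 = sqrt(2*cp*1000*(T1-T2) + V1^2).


dT = 414.2120 K
2*cp*1000*dT = 883928.4080
V1^2 = 5043.6984
V2 = sqrt(888972.1064) = 942.8532 m/s

942.8532 m/s


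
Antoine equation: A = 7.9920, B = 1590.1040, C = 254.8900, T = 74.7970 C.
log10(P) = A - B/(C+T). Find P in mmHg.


C+T = 329.6870
B/(C+T) = 4.8231
log10(P) = 7.9920 - 4.8231 = 3.1689
P = 10^3.1689 = 1475.4633 mmHg

1475.4633 mmHg


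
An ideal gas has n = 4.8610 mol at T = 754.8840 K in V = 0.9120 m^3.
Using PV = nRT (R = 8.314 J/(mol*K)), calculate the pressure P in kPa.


P = nRT/V = 4.8610 * 8.314 * 754.8840 / 0.9120
= 30508.1492 / 0.9120 = 33451.9180 Pa = 33.4519 kPa

33.4519 kPa


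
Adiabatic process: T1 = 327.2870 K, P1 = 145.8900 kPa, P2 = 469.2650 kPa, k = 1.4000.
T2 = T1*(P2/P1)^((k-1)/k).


(k-1)/k = 0.2857
(P2/P1)^exp = 1.3963
T2 = 327.2870 * 1.3963 = 456.9809 K

456.9809 K


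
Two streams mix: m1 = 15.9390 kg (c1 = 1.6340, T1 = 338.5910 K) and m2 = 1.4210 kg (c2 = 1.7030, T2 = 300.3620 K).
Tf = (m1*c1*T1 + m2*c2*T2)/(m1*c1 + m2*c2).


num = 9545.2393
den = 28.4643
Tf = 335.3409 K

335.3409 K


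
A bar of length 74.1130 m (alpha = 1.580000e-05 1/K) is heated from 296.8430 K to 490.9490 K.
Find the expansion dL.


dT = 194.1060 K
dL = 1.580000e-05 * 74.1130 * 194.1060 = 0.227295 m
L_final = 74.340295 m

dL = 0.227295 m


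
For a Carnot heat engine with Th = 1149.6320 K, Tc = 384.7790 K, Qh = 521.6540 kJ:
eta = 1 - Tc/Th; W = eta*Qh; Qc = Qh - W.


eta = 1 - 384.7790/1149.6320 = 0.6653
W = 0.6653 * 521.6540 = 347.0577 kJ
Qc = 521.6540 - 347.0577 = 174.5963 kJ

eta = 66.5302%, W = 347.0577 kJ, Qc = 174.5963 kJ


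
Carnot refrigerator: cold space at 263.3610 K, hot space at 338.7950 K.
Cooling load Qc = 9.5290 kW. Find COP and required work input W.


COP = 263.3610 / 75.4340 = 3.4913
W = 9.5290 / 3.4913 = 2.7294 kW

COP = 3.4913, W = 2.7294 kW


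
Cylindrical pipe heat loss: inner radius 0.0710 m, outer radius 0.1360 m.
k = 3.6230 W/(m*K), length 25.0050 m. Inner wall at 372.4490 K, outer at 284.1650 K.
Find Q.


dT = 88.2840 K
ln(ro/ri) = 0.6500
Q = 2*pi*3.6230*25.0050*88.2840 / 0.6500 = 77314.4027 W

77314.4027 W


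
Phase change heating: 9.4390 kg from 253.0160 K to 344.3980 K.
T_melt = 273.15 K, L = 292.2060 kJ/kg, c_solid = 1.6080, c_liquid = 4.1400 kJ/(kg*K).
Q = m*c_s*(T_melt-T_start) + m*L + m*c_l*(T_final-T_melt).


Q1 (sensible, solid) = 9.4390 * 1.6080 * 20.1340 = 305.5921 kJ
Q2 (latent) = 9.4390 * 292.2060 = 2758.1324 kJ
Q3 (sensible, liquid) = 9.4390 * 4.1400 * 71.2480 = 2784.1909 kJ
Q_total = 5847.9154 kJ

5847.9154 kJ


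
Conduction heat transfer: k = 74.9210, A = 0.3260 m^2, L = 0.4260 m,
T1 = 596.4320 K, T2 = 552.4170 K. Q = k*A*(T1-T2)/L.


dT = 44.0150 K
Q = 74.9210 * 0.3260 * 44.0150 / 0.4260 = 2523.5521 W

2523.5521 W


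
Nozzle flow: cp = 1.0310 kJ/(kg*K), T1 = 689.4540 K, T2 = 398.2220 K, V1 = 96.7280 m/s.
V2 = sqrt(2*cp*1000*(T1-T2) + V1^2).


dT = 291.2320 K
2*cp*1000*dT = 600520.3840
V1^2 = 9356.3060
V2 = sqrt(609876.6900) = 780.9460 m/s

780.9460 m/s


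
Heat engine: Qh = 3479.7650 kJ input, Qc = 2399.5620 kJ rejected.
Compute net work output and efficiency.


W = 3479.7650 - 2399.5620 = 1080.2030 kJ
eta = 1080.2030 / 3479.7650 = 0.3104 = 31.0424%

W = 1080.2030 kJ, eta = 31.0424%


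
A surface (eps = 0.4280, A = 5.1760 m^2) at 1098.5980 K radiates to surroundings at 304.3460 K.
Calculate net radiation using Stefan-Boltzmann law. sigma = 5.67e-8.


T^4 = 1.4567e+12
Tsurr^4 = 8.5797e+09
Q = 0.4280 * 5.67e-8 * 5.1760 * 1.4481e+12 = 181890.8092 W

181890.8092 W


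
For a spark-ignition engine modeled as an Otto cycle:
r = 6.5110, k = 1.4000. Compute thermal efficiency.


r^(k-1) = 2.1157
eta = 1 - 1/2.1157 = 0.5273 = 52.7349%

52.7349%


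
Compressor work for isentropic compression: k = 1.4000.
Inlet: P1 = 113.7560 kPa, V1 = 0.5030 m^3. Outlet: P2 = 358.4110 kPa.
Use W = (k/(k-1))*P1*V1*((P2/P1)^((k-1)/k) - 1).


(k-1)/k = 0.2857
(P2/P1)^exp = 1.3880
W = 3.5000 * 113.7560 * 0.5030 * (1.3880 - 1) = 77.7118 kJ

77.7118 kJ


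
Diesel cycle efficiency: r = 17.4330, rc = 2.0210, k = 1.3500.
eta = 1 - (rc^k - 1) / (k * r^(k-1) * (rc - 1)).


r^(k-1) = 2.7194
rc^k = 2.5853
eta = 0.5771 = 57.7061%

57.7061%


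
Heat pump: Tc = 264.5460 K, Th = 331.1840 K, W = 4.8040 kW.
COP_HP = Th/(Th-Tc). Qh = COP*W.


COP = 331.1840 / 66.6380 = 4.9699
Qh = 4.9699 * 4.8040 = 23.8754 kW

COP = 4.9699, Qh = 23.8754 kW


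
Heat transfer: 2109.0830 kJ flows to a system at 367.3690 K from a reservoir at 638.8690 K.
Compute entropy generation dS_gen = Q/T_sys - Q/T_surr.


dS_sys = 2109.0830/367.3690 = 5.7410 kJ/K
dS_surr = -2109.0830/638.8690 = -3.3013 kJ/K
dS_gen = 5.7410 - 3.3013 = 2.4398 kJ/K (irreversible)

dS_gen = 2.4398 kJ/K, irreversible


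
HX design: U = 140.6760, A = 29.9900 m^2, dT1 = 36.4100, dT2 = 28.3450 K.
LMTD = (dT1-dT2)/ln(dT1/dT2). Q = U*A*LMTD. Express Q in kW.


LMTD = 32.2094 K
Q = 140.6760 * 29.9900 * 32.2094 = 135887.3367 W = 135.8873 kW

135.8873 kW


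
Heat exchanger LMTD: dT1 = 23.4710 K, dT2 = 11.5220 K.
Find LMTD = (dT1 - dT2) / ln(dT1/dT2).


dT1/dT2 = 2.0371
ln(dT1/dT2) = 0.7115
LMTD = 11.9490 / 0.7115 = 16.7939 K

16.7939 K


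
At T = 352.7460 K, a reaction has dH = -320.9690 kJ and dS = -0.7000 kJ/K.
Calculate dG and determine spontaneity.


T*dS = 352.7460 * -0.7000 = -246.9222 kJ
dG = -320.9690 + 246.9222 = -74.0468 kJ (spontaneous)

dG = -74.0468 kJ, spontaneous


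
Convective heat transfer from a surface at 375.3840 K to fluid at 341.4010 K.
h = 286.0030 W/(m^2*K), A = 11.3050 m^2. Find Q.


dT = 33.9830 K
Q = 286.0030 * 11.3050 * 33.9830 = 109876.0076 W

109876.0076 W


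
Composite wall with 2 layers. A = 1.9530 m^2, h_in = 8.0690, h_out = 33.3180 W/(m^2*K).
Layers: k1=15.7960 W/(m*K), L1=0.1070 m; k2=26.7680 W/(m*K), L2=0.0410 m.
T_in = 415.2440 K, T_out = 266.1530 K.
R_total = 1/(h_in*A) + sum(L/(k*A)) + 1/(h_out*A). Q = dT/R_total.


R_conv_in = 1/(8.0690*1.9530) = 0.0635
R_1 = 0.1070/(15.7960*1.9530) = 0.0035
R_2 = 0.0410/(26.7680*1.9530) = 0.0008
R_conv_out = 1/(33.3180*1.9530) = 0.0154
R_total = 0.0831 K/W
Q = 149.0910 / 0.0831 = 1794.6004 W

R_total = 0.0831 K/W, Q = 1794.6004 W


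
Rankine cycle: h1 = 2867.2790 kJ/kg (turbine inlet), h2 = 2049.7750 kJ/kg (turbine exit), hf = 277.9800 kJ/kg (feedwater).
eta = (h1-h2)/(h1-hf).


W = 817.5040 kJ/kg
Q_in = 2589.2990 kJ/kg
eta = 0.3157 = 31.5724%

eta = 31.5724%


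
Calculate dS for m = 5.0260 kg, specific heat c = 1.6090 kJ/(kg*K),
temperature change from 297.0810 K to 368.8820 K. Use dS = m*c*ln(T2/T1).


T2/T1 = 1.2417
ln(T2/T1) = 0.2165
dS = 5.0260 * 1.6090 * 0.2165 = 1.7506 kJ/K

1.7506 kJ/K


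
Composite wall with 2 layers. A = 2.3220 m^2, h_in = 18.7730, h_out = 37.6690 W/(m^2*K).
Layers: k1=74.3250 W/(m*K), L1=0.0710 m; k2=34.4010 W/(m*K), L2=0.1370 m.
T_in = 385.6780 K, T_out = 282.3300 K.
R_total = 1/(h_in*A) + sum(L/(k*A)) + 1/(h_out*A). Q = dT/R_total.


R_conv_in = 1/(18.7730*2.3220) = 0.0229
R_1 = 0.0710/(74.3250*2.3220) = 0.0004
R_2 = 0.1370/(34.4010*2.3220) = 0.0017
R_conv_out = 1/(37.6690*2.3220) = 0.0114
R_total = 0.0365 K/W
Q = 103.3480 / 0.0365 = 2831.4612 W

R_total = 0.0365 K/W, Q = 2831.4612 W


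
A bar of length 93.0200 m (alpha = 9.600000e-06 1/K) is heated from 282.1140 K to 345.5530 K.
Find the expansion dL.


dT = 63.4390 K
dL = 9.600000e-06 * 93.0200 * 63.4390 = 0.056651 m
L_final = 93.076651 m

dL = 0.056651 m


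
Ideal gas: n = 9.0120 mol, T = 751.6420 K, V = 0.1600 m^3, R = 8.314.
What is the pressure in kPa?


P = nRT/V = 9.0120 * 8.314 * 751.6420 / 0.1600
= 56317.3541 / 0.1600 = 351983.4632 Pa = 351.9835 kPa

351.9835 kPa


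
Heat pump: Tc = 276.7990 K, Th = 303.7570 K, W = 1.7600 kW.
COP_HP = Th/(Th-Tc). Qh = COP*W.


COP = 303.7570 / 26.9580 = 11.2678
Qh = 11.2678 * 1.7600 = 19.8313 kW

COP = 11.2678, Qh = 19.8313 kW


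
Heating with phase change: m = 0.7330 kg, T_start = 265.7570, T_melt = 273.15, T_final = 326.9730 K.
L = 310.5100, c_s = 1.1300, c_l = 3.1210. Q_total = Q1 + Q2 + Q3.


Q1 (sensible, solid) = 0.7330 * 1.1300 * 7.3930 = 6.1235 kJ
Q2 (latent) = 0.7330 * 310.5100 = 227.6038 kJ
Q3 (sensible, liquid) = 0.7330 * 3.1210 * 53.8230 = 123.1305 kJ
Q_total = 356.8579 kJ

356.8579 kJ


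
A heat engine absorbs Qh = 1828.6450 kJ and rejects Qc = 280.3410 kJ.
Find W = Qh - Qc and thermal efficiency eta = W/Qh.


W = 1828.6450 - 280.3410 = 1548.3040 kJ
eta = 1548.3040 / 1828.6450 = 0.8467 = 84.6695%

W = 1548.3040 kJ, eta = 84.6695%


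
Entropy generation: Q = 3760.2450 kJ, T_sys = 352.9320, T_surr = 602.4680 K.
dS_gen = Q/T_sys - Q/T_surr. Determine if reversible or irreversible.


dS_sys = 3760.2450/352.9320 = 10.6543 kJ/K
dS_surr = -3760.2450/602.4680 = -6.2414 kJ/K
dS_gen = 10.6543 - 6.2414 = 4.4129 kJ/K (irreversible)

dS_gen = 4.4129 kJ/K, irreversible


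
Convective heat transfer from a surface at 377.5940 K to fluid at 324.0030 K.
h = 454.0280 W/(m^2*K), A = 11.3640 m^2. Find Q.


dT = 53.5910 K
Q = 454.0280 * 11.3640 * 53.5910 = 276506.7405 W

276506.7405 W


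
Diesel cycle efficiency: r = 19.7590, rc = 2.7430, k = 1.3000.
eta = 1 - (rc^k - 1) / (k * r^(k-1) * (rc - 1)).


r^(k-1) = 2.4475
rc^k = 3.7127
eta = 0.5109 = 51.0856%

51.0856%


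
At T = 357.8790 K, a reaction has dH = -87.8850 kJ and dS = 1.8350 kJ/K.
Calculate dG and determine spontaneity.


T*dS = 357.8790 * 1.8350 = 656.7080 kJ
dG = -87.8850 - 656.7080 = -744.5930 kJ (spontaneous)

dG = -744.5930 kJ, spontaneous


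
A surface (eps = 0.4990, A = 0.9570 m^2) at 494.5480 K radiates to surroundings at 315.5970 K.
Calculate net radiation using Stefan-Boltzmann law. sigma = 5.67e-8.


T^4 = 5.9818e+10
Tsurr^4 = 9.9205e+09
Q = 0.4990 * 5.67e-8 * 0.9570 * 4.9898e+10 = 1351.0675 W

1351.0675 W


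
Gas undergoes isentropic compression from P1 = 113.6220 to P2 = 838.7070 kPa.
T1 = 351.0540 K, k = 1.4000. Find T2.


(k-1)/k = 0.2857
(P2/P1)^exp = 1.7703
T2 = 351.0540 * 1.7703 = 621.4643 K

621.4643 K


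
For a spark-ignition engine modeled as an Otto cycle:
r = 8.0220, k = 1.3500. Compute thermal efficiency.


r^(k-1) = 2.0725
eta = 1 - 1/2.0725 = 0.5175 = 51.7496%

51.7496%


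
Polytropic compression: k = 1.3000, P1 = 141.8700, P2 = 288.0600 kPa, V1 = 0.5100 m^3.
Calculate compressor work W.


(k-1)/k = 0.2308
(P2/P1)^exp = 1.1776
W = 4.3333 * 141.8700 * 0.5100 * (1.1776 - 1) = 55.6707 kJ

55.6707 kJ


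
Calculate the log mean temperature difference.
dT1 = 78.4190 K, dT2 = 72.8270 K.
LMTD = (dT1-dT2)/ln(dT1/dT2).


dT1/dT2 = 1.0768
ln(dT1/dT2) = 0.0740
LMTD = 5.5920 / 0.0740 = 75.5885 K

75.5885 K


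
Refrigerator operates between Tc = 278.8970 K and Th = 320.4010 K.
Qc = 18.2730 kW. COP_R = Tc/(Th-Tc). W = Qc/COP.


COP = 278.8970 / 41.5040 = 6.7198
W = 18.2730 / 6.7198 = 2.7193 kW

COP = 6.7198, W = 2.7193 kW


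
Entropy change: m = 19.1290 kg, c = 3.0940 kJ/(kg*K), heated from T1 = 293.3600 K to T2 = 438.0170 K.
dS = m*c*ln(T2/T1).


T2/T1 = 1.4931
ln(T2/T1) = 0.4009
dS = 19.1290 * 3.0940 * 0.4009 = 23.7248 kJ/K

23.7248 kJ/K


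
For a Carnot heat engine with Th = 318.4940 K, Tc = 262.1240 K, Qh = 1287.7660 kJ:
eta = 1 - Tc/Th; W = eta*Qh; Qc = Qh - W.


eta = 1 - 262.1240/318.4940 = 0.1770
W = 0.1770 * 1287.7660 = 227.9207 kJ
Qc = 1287.7660 - 227.9207 = 1059.8453 kJ

eta = 17.6989%, W = 227.9207 kJ, Qc = 1059.8453 kJ


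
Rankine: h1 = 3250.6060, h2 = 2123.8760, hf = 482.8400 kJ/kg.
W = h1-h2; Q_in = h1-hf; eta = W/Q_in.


W = 1126.7300 kJ/kg
Q_in = 2767.7660 kJ/kg
eta = 0.4071 = 40.7090%

eta = 40.7090%


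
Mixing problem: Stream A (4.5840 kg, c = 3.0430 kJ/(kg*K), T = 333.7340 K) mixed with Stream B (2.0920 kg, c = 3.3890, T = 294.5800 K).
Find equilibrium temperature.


num = 6743.8027
den = 21.0389
Tf = 320.5397 K

320.5397 K


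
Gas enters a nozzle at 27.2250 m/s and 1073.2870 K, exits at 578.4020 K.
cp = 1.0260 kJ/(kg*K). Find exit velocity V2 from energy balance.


dT = 494.8850 K
2*cp*1000*dT = 1015504.0200
V1^2 = 741.2006
V2 = sqrt(1016245.2206) = 1008.0899 m/s

1008.0899 m/s


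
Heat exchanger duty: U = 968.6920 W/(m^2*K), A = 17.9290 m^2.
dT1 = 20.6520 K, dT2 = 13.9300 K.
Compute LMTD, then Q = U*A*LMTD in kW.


LMTD = 17.0710 K
Q = 968.6920 * 17.9290 * 17.0710 = 296483.5167 W = 296.4835 kW

296.4835 kW


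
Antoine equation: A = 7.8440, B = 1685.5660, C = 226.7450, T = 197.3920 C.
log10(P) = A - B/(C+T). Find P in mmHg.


C+T = 424.1370
B/(C+T) = 3.9741
log10(P) = 7.8440 - 3.9741 = 3.8699
P = 10^3.8699 = 7411.2690 mmHg

7411.2690 mmHg


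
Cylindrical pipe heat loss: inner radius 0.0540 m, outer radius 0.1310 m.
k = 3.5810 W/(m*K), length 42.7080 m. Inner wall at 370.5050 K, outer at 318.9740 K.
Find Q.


dT = 51.5310 K
ln(ro/ri) = 0.8862
Q = 2*pi*3.5810*42.7080*51.5310 / 0.8862 = 55875.7984 W

55875.7984 W


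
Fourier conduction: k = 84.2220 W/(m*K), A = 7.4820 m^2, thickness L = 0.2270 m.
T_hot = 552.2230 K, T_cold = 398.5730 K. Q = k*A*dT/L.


dT = 153.6500 K
Q = 84.2220 * 7.4820 * 153.6500 / 0.2270 = 426530.3721 W

426530.3721 W


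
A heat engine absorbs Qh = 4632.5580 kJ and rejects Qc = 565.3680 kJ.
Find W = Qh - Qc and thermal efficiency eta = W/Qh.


W = 4632.5580 - 565.3680 = 4067.1900 kJ
eta = 4067.1900 / 4632.5580 = 0.8780 = 87.7958%

W = 4067.1900 kJ, eta = 87.7958%


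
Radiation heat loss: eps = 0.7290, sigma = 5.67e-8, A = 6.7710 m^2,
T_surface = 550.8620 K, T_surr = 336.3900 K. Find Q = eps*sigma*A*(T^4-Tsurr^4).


T^4 = 9.2081e+10
Tsurr^4 = 1.2805e+10
Q = 0.7290 * 5.67e-8 * 6.7710 * 7.9276e+10 = 22187.4675 W

22187.4675 W


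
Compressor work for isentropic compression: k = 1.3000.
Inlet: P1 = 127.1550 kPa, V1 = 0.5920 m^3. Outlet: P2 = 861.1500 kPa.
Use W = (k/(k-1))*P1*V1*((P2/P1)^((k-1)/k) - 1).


(k-1)/k = 0.2308
(P2/P1)^exp = 1.5549
W = 4.3333 * 127.1550 * 0.5920 * (1.5549 - 1) = 181.0149 kJ

181.0149 kJ


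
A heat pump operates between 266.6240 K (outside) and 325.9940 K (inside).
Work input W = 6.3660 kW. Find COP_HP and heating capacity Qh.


COP = 325.9940 / 59.3700 = 5.4909
Qh = 5.4909 * 6.3660 = 34.9550 kW

COP = 5.4909, Qh = 34.9550 kW


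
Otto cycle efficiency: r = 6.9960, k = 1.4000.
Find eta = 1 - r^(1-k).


r^(k-1) = 2.1774
eta = 1 - 1/2.1774 = 0.5407 = 54.0738%

54.0738%


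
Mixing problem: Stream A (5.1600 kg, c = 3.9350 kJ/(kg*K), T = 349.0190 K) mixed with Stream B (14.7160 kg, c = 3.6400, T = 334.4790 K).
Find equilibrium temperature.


num = 25003.4736
den = 73.8708
Tf = 338.4756 K

338.4756 K


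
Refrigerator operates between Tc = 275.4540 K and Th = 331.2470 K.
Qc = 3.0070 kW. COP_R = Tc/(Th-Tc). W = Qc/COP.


COP = 275.4540 / 55.7930 = 4.9371
W = 3.0070 / 4.9371 = 0.6091 kW

COP = 4.9371, W = 0.6091 kW


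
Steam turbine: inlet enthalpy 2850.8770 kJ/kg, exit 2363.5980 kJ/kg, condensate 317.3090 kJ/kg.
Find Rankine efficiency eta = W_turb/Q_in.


W = 487.2790 kJ/kg
Q_in = 2533.5680 kJ/kg
eta = 0.1923 = 19.2329%

eta = 19.2329%


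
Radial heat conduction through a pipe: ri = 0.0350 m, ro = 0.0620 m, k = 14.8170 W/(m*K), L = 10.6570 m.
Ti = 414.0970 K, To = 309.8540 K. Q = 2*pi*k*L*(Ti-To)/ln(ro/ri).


dT = 104.2430 K
ln(ro/ri) = 0.5718
Q = 2*pi*14.8170*10.6570*104.2430 / 0.5718 = 180879.0436 W

180879.0436 W


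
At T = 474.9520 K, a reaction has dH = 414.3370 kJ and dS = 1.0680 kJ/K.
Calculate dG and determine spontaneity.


T*dS = 474.9520 * 1.0680 = 507.2487 kJ
dG = 414.3370 - 507.2487 = -92.9117 kJ (spontaneous)

dG = -92.9117 kJ, spontaneous


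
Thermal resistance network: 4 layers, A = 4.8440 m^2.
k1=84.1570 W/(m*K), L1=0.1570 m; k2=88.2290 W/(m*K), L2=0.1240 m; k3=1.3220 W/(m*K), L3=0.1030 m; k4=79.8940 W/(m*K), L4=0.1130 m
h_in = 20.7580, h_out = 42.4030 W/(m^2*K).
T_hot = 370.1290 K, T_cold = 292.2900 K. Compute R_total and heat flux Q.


R_conv_in = 1/(20.7580*4.8440) = 0.0099
R_1 = 0.1570/(84.1570*4.8440) = 0.0004
R_2 = 0.1240/(88.2290*4.8440) = 0.0003
R_3 = 0.1030/(1.3220*4.8440) = 0.0161
R_4 = 0.1130/(79.8940*4.8440) = 0.0003
R_conv_out = 1/(42.4030*4.8440) = 0.0049
R_total = 0.0319 K/W
Q = 77.8390 / 0.0319 = 2442.7584 W

R_total = 0.0319 K/W, Q = 2442.7584 W


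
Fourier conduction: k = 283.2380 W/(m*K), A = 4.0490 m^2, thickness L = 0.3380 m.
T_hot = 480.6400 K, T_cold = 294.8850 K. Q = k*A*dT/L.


dT = 185.7550 K
Q = 283.2380 * 4.0490 * 185.7550 / 0.3380 = 630264.8805 W

630264.8805 W


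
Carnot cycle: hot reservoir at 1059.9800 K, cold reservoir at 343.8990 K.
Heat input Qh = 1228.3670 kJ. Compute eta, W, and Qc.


eta = 1 - 343.8990/1059.9800 = 0.6756
W = 0.6756 * 1228.3670 = 829.8367 kJ
Qc = 1228.3670 - 829.8367 = 398.5303 kJ

eta = 67.5561%, W = 829.8367 kJ, Qc = 398.5303 kJ


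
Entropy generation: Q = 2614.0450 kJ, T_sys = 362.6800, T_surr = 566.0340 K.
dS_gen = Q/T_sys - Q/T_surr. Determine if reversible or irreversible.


dS_sys = 2614.0450/362.6800 = 7.2076 kJ/K
dS_surr = -2614.0450/566.0340 = -4.6182 kJ/K
dS_gen = 7.2076 - 4.6182 = 2.5894 kJ/K (irreversible)

dS_gen = 2.5894 kJ/K, irreversible


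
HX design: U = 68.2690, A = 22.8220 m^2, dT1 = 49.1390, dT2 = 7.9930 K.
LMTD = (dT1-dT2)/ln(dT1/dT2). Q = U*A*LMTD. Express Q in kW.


LMTD = 22.6564 K
Q = 68.2690 * 22.8220 * 22.6564 = 35299.4752 W = 35.2995 kW

35.2995 kW


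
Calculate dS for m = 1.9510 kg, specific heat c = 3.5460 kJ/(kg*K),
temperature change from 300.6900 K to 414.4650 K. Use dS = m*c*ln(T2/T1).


T2/T1 = 1.3784
ln(T2/T1) = 0.3209
dS = 1.9510 * 3.5460 * 0.3209 = 2.2201 kJ/K

2.2201 kJ/K


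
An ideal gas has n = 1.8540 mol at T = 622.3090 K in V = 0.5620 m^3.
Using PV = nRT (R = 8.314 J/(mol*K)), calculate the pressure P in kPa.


P = nRT/V = 1.8540 * 8.314 * 622.3090 / 0.5620
= 9592.3680 / 0.5620 = 17068.2705 Pa = 17.0683 kPa

17.0683 kPa


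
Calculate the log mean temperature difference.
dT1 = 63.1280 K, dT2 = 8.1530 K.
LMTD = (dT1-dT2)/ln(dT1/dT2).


dT1/dT2 = 7.7429
ln(dT1/dT2) = 2.0468
LMTD = 54.9750 / 2.0468 = 26.8593 K

26.8593 K


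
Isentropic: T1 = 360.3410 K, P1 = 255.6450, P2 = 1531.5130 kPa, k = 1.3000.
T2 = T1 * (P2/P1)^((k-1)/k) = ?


(k-1)/k = 0.2308
(P2/P1)^exp = 1.5115
T2 = 360.3410 * 1.5115 = 544.6693 K

544.6693 K


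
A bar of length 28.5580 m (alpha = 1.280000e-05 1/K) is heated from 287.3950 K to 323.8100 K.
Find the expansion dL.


dT = 36.4150 K
dL = 1.280000e-05 * 28.5580 * 36.4150 = 0.013311 m
L_final = 28.571311 m

dL = 0.013311 m


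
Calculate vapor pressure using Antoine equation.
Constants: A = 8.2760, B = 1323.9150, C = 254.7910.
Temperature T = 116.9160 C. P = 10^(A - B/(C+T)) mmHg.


C+T = 371.7070
B/(C+T) = 3.5617
log10(P) = 8.2760 - 3.5617 = 4.7143
P = 10^4.7143 = 51794.4683 mmHg

51794.4683 mmHg


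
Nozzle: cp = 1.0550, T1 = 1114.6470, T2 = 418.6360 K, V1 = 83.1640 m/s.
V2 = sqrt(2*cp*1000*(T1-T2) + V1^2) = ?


dT = 696.0110 K
2*cp*1000*dT = 1468583.2100
V1^2 = 6916.2509
V2 = sqrt(1475499.4609) = 1214.7014 m/s

1214.7014 m/s


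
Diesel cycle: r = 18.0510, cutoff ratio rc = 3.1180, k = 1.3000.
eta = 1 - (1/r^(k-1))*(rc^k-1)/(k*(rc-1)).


r^(k-1) = 2.3820
rc^k = 4.3857
eta = 0.4838 = 48.3787%

48.3787%


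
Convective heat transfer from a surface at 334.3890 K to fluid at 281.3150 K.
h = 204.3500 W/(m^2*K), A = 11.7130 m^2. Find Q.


dT = 53.0740 K
Q = 204.3500 * 11.7130 * 53.0740 = 127035.3550 W

127035.3550 W


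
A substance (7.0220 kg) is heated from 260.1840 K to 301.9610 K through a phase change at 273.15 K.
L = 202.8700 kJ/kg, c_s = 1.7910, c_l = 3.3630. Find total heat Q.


Q1 (sensible, solid) = 7.0220 * 1.7910 * 12.9660 = 163.0656 kJ
Q2 (latent) = 7.0220 * 202.8700 = 1424.5531 kJ
Q3 (sensible, liquid) = 7.0220 * 3.3630 * 28.8110 = 680.3714 kJ
Q_total = 2267.9901 kJ

2267.9901 kJ


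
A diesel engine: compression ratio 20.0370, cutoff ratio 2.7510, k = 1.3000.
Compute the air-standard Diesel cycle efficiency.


r^(k-1) = 2.4578
rc^k = 3.7268
eta = 0.5126 = 51.2610%

51.2610%


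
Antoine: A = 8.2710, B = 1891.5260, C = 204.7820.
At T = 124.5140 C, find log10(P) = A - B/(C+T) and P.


C+T = 329.2960
B/(C+T) = 5.7442
log10(P) = 8.2710 - 5.7442 = 2.5268
P = 10^2.5268 = 336.3945 mmHg

336.3945 mmHg


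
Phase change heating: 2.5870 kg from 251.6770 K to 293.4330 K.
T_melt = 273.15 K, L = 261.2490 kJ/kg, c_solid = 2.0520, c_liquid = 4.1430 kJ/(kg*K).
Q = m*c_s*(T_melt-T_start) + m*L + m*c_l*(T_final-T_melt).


Q1 (sensible, solid) = 2.5870 * 2.0520 * 21.4730 = 113.9899 kJ
Q2 (latent) = 2.5870 * 261.2490 = 675.8512 kJ
Q3 (sensible, liquid) = 2.5870 * 4.1430 * 20.2830 = 217.3920 kJ
Q_total = 1007.2331 kJ

1007.2331 kJ


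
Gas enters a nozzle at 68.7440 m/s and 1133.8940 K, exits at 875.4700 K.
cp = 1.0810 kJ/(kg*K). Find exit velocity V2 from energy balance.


dT = 258.4240 K
2*cp*1000*dT = 558712.6880
V1^2 = 4725.7375
V2 = sqrt(563438.4255) = 750.6254 m/s

750.6254 m/s


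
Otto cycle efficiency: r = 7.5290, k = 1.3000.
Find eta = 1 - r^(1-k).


r^(k-1) = 1.8324
eta = 1 - 1/1.8324 = 0.4543 = 45.4269%

45.4269%


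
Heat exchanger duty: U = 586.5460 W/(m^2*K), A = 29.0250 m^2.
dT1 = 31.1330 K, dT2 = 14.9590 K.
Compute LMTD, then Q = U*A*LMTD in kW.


LMTD = 22.0668 K
Q = 586.5460 * 29.0250 * 22.0668 = 375676.7341 W = 375.6767 kW

375.6767 kW


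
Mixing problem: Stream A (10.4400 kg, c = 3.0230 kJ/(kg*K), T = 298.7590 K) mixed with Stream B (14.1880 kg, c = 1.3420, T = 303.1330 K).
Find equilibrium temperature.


num = 15200.6119
den = 50.6004
Tf = 300.4049 K

300.4049 K


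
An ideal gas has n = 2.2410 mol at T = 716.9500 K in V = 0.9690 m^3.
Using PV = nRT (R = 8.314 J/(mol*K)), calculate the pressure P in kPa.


P = nRT/V = 2.2410 * 8.314 * 716.9500 / 0.9690
= 13357.9787 / 0.9690 = 13785.3237 Pa = 13.7853 kPa

13.7853 kPa


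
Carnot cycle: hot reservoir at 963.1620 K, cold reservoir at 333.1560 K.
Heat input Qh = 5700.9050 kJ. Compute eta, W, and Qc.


eta = 1 - 333.1560/963.1620 = 0.6541
W = 0.6541 * 5700.9050 = 3728.9722 kJ
Qc = 5700.9050 - 3728.9722 = 1971.9328 kJ

eta = 65.4102%, W = 3728.9722 kJ, Qc = 1971.9328 kJ


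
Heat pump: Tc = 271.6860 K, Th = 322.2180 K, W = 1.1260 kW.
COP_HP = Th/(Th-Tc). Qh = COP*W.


COP = 322.2180 / 50.5320 = 6.3765
Qh = 6.3765 * 1.1260 = 7.1800 kW

COP = 6.3765, Qh = 7.1800 kW


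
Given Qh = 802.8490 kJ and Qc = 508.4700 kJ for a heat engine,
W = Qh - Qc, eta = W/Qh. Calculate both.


W = 802.8490 - 508.4700 = 294.3790 kJ
eta = 294.3790 / 802.8490 = 0.3667 = 36.6668%

W = 294.3790 kJ, eta = 36.6668%


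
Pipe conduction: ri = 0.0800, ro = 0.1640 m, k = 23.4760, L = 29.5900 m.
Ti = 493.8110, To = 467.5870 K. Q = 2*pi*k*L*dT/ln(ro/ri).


dT = 26.2240 K
ln(ro/ri) = 0.7178
Q = 2*pi*23.4760*29.5900*26.2240 / 0.7178 = 159448.4644 W

159448.4644 W


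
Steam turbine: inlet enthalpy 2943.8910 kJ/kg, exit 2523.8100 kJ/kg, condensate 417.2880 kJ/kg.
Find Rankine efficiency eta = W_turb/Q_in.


W = 420.0810 kJ/kg
Q_in = 2526.6030 kJ/kg
eta = 0.1663 = 16.6263%

eta = 16.6263%


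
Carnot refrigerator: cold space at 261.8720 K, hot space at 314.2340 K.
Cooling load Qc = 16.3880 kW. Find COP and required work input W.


COP = 261.8720 / 52.3620 = 5.0012
W = 16.3880 / 5.0012 = 3.2768 kW

COP = 5.0012, W = 3.2768 kW


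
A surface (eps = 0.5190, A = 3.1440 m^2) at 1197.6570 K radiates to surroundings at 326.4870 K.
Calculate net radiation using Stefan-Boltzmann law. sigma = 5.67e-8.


T^4 = 2.0575e+12
Tsurr^4 = 1.1362e+10
Q = 0.5190 * 5.67e-8 * 3.1440 * 2.0461e+12 = 189303.1129 W

189303.1129 W


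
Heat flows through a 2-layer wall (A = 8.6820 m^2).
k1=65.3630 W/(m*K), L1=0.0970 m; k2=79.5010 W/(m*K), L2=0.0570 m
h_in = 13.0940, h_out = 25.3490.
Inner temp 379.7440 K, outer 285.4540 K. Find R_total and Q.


R_conv_in = 1/(13.0940*8.6820) = 0.0088
R_1 = 0.0970/(65.3630*8.6820) = 0.0002
R_2 = 0.0570/(79.5010*8.6820) = 8.2581e-05
R_conv_out = 1/(25.3490*8.6820) = 0.0045
R_total = 0.0136 K/W
Q = 94.2900 / 0.0136 = 6936.2641 W

R_total = 0.0136 K/W, Q = 6936.2641 W


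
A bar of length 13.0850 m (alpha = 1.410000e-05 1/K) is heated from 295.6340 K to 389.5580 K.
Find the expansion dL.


dT = 93.9240 K
dL = 1.410000e-05 * 13.0850 * 93.9240 = 0.017329 m
L_final = 13.102329 m

dL = 0.017329 m


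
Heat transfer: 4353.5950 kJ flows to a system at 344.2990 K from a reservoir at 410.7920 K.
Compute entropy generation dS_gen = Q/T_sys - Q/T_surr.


dS_sys = 4353.5950/344.2990 = 12.6448 kJ/K
dS_surr = -4353.5950/410.7920 = -10.5981 kJ/K
dS_gen = 12.6448 - 10.5981 = 2.0468 kJ/K (irreversible)

dS_gen = 2.0468 kJ/K, irreversible


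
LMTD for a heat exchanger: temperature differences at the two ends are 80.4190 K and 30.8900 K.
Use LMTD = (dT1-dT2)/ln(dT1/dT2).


dT1/dT2 = 2.6034
ln(dT1/dT2) = 0.9568
LMTD = 49.5290 / 0.9568 = 51.7643 K

51.7643 K


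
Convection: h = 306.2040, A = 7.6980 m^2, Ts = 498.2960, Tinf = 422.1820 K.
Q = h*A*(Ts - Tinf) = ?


dT = 76.1140 K
Q = 306.2040 * 7.6980 * 76.1140 = 179412.7538 W

179412.7538 W


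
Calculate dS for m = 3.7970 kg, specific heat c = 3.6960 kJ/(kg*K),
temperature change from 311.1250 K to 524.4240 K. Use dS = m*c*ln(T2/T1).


T2/T1 = 1.6856
ln(T2/T1) = 0.5221
dS = 3.7970 * 3.6960 * 0.5221 = 7.3271 kJ/K

7.3271 kJ/K


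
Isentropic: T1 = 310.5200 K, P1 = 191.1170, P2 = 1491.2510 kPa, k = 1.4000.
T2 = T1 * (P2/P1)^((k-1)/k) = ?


(k-1)/k = 0.2857
(P2/P1)^exp = 1.7986
T2 = 310.5200 * 1.7986 = 558.4941 K

558.4941 K


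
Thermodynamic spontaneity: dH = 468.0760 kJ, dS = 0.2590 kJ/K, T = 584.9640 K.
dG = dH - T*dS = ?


T*dS = 584.9640 * 0.2590 = 151.5057 kJ
dG = 468.0760 - 151.5057 = 316.5703 kJ (non-spontaneous)

dG = 316.5703 kJ, non-spontaneous


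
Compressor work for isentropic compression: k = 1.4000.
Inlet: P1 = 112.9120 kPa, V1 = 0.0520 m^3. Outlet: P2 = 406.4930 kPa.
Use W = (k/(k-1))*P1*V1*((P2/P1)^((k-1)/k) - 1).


(k-1)/k = 0.2857
(P2/P1)^exp = 1.4419
W = 3.5000 * 112.9120 * 0.0520 * (1.4419 - 1) = 9.0818 kJ

9.0818 kJ


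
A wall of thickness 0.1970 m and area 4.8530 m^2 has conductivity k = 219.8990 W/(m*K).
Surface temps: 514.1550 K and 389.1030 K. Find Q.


dT = 125.0520 K
Q = 219.8990 * 4.8530 * 125.0520 / 0.1970 = 677419.9173 W

677419.9173 W


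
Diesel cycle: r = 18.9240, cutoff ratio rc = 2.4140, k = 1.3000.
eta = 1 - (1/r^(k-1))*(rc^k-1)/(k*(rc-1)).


r^(k-1) = 2.4160
rc^k = 3.1445
eta = 0.5171 = 51.7120%

51.7120%


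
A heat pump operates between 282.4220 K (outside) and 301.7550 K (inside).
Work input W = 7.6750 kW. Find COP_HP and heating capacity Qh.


COP = 301.7550 / 19.3330 = 15.6083
Qh = 15.6083 * 7.6750 = 119.7936 kW

COP = 15.6083, Qh = 119.7936 kW


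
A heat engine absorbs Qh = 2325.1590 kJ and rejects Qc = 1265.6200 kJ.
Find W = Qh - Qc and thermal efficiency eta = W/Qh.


W = 2325.1590 - 1265.6200 = 1059.5390 kJ
eta = 1059.5390 / 2325.1590 = 0.4557 = 45.5685%

W = 1059.5390 kJ, eta = 45.5685%


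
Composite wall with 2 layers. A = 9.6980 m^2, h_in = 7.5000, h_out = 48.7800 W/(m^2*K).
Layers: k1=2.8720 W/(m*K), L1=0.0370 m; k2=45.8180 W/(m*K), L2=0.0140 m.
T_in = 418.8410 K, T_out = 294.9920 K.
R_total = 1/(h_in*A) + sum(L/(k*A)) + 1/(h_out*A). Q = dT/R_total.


R_conv_in = 1/(7.5000*9.6980) = 0.0137
R_1 = 0.0370/(2.8720*9.6980) = 0.0013
R_2 = 0.0140/(45.8180*9.6980) = 3.1507e-05
R_conv_out = 1/(48.7800*9.6980) = 0.0021
R_total = 0.0172 K/W
Q = 123.8490 / 0.0172 = 7191.1895 W

R_total = 0.0172 K/W, Q = 7191.1895 W


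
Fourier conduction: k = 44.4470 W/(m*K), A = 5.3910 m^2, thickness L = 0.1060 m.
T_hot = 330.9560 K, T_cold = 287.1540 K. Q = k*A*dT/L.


dT = 43.8020 K
Q = 44.4470 * 5.3910 * 43.8020 / 0.1060 = 99014.7421 W

99014.7421 W


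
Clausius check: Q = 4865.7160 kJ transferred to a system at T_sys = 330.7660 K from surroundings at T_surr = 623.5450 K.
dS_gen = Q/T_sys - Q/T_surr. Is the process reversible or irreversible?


dS_sys = 4865.7160/330.7660 = 14.7104 kJ/K
dS_surr = -4865.7160/623.5450 = -7.8033 kJ/K
dS_gen = 14.7104 - 7.8033 = 6.9071 kJ/K (irreversible)

dS_gen = 6.9071 kJ/K, irreversible


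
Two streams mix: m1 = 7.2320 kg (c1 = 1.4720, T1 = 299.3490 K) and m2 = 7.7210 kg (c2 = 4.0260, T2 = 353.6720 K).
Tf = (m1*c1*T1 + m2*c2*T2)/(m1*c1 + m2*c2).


num = 14180.5253
den = 41.7302
Tf = 339.8141 K

339.8141 K


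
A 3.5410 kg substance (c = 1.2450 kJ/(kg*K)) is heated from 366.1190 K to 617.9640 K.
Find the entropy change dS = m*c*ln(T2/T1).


T2/T1 = 1.6879
ln(T2/T1) = 0.5235
dS = 3.5410 * 1.2450 * 0.5235 = 2.3077 kJ/K

2.3077 kJ/K


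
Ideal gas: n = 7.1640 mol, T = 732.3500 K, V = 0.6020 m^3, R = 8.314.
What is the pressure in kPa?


P = nRT/V = 7.1640 * 8.314 * 732.3500 / 0.6020
= 43619.8616 / 0.6020 = 72458.2419 Pa = 72.4582 kPa

72.4582 kPa


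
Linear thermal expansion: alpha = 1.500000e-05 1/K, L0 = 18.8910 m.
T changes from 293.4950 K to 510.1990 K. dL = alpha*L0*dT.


dT = 216.7040 K
dL = 1.500000e-05 * 18.8910 * 216.7040 = 0.061406 m
L_final = 18.952406 m

dL = 0.061406 m


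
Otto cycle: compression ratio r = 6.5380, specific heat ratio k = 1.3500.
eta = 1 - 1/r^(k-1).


r^(k-1) = 1.9293
eta = 1 - 1/1.9293 = 0.4817 = 48.1684%

48.1684%


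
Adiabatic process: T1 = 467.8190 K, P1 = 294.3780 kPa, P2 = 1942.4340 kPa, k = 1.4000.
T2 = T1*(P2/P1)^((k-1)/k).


(k-1)/k = 0.2857
(P2/P1)^exp = 1.7145
T2 = 467.8190 * 1.7145 = 802.0544 K

802.0544 K


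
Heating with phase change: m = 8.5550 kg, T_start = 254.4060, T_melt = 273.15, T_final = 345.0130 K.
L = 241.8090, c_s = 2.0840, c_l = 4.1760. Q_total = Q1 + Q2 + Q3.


Q1 (sensible, solid) = 8.5550 * 2.0840 * 18.7440 = 334.1797 kJ
Q2 (latent) = 8.5550 * 241.8090 = 2068.6760 kJ
Q3 (sensible, liquid) = 8.5550 * 4.1760 * 71.8630 = 2567.3545 kJ
Q_total = 4970.2102 kJ

4970.2102 kJ


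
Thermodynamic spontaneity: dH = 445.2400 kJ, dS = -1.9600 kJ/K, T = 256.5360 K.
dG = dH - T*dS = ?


T*dS = 256.5360 * -1.9600 = -502.8106 kJ
dG = 445.2400 + 502.8106 = 948.0506 kJ (non-spontaneous)

dG = 948.0506 kJ, non-spontaneous


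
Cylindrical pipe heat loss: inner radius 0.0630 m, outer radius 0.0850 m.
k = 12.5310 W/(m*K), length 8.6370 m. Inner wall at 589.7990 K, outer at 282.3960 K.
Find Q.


dT = 307.4030 K
ln(ro/ri) = 0.2995
Q = 2*pi*12.5310*8.6370*307.4030 / 0.2995 = 697936.3593 W

697936.3593 W


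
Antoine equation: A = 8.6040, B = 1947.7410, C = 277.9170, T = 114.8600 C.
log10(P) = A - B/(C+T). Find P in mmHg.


C+T = 392.7770
B/(C+T) = 4.9589
log10(P) = 8.6040 - 4.9589 = 3.6451
P = 10^3.6451 = 4416.7437 mmHg

4416.7437 mmHg


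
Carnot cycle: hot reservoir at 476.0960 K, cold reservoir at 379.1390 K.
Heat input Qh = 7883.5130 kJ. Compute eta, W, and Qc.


eta = 1 - 379.1390/476.0960 = 0.2037
W = 0.2037 * 7883.5130 = 1605.4782 kJ
Qc = 7883.5130 - 1605.4782 = 6278.0348 kJ

eta = 20.3650%, W = 1605.4782 kJ, Qc = 6278.0348 kJ


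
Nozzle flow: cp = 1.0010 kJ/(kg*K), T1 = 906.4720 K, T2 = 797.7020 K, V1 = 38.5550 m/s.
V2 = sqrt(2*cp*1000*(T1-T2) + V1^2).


dT = 108.7700 K
2*cp*1000*dT = 217757.5400
V1^2 = 1486.4880
V2 = sqrt(219244.0280) = 468.2350 m/s

468.2350 m/s


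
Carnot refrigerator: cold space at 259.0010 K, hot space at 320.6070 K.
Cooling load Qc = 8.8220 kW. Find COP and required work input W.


COP = 259.0010 / 61.6060 = 4.2042
W = 8.8220 / 4.2042 = 2.0984 kW

COP = 4.2042, W = 2.0984 kW


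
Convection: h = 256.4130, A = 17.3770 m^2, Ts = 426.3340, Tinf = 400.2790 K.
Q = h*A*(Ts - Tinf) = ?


dT = 26.0550 K
Q = 256.4130 * 17.3770 * 26.0550 = 116092.9691 W

116092.9691 W


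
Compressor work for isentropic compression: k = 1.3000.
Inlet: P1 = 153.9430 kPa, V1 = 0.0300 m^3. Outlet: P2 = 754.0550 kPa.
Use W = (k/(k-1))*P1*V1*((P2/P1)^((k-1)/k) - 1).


(k-1)/k = 0.2308
(P2/P1)^exp = 1.4429
W = 4.3333 * 153.9430 * 0.0300 * (1.4429 - 1) = 8.8639 kJ

8.8639 kJ


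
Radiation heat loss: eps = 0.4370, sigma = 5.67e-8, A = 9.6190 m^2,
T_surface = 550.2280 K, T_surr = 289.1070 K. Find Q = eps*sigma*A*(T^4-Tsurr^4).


T^4 = 9.1658e+10
Tsurr^4 = 6.9861e+09
Q = 0.4370 * 5.67e-8 * 9.6190 * 8.4672e+10 = 20180.6039 W

20180.6039 W


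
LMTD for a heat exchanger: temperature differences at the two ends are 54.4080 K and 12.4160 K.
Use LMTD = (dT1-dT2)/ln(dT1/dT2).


dT1/dT2 = 4.3821
ln(dT1/dT2) = 1.4775
LMTD = 41.9920 / 1.4775 = 28.4205 K

28.4205 K


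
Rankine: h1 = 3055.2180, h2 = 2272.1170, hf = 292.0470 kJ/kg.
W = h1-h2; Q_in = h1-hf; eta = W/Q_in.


W = 783.1010 kJ/kg
Q_in = 2763.1710 kJ/kg
eta = 0.2834 = 28.3407%

eta = 28.3407%


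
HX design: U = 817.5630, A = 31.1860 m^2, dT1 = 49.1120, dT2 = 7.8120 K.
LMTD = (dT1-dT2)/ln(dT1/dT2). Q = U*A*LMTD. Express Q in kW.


LMTD = 22.4647 K
Q = 817.5630 * 31.1860 * 22.4647 = 572770.8790 W = 572.7709 kW

572.7709 kW


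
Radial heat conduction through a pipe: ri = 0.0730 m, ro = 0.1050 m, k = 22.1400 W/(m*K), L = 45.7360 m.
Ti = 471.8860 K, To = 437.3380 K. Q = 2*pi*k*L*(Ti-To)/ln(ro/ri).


dT = 34.5480 K
ln(ro/ri) = 0.3635
Q = 2*pi*22.1400*45.7360*34.5480 / 0.3635 = 604690.3999 W

604690.3999 W


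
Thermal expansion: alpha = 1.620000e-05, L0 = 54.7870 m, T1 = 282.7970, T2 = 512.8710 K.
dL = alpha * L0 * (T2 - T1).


dT = 230.0740 K
dL = 1.620000e-05 * 54.7870 * 230.0740 = 0.204202 m
L_final = 54.991202 m

dL = 0.204202 m


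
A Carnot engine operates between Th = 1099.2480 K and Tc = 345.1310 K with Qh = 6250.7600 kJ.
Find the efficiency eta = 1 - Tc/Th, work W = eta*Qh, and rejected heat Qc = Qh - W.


eta = 1 - 345.1310/1099.2480 = 0.6860
W = 0.6860 * 6250.7600 = 4288.2083 kJ
Qc = 6250.7600 - 4288.2083 = 1962.5517 kJ

eta = 68.6030%, W = 4288.2083 kJ, Qc = 1962.5517 kJ


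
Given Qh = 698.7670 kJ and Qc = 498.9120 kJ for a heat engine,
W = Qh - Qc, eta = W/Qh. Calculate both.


W = 698.7670 - 498.9120 = 199.8550 kJ
eta = 199.8550 / 698.7670 = 0.2860 = 28.6011%

W = 199.8550 kJ, eta = 28.6011%


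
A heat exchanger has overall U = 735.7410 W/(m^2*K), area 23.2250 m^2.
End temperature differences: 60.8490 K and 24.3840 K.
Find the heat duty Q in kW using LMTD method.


LMTD = 39.8756 K
Q = 735.7410 * 23.2250 * 39.8756 = 681378.2841 W = 681.3783 kW

681.3783 kW


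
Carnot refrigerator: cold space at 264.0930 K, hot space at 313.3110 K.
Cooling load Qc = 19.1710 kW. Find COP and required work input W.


COP = 264.0930 / 49.2180 = 5.3658
W = 19.1710 / 5.3658 = 3.5728 kW

COP = 5.3658, W = 3.5728 kW


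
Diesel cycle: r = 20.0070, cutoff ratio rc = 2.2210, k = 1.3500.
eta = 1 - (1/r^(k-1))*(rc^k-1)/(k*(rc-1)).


r^(k-1) = 2.8537
rc^k = 2.9366
eta = 0.5883 = 58.8310%

58.8310%


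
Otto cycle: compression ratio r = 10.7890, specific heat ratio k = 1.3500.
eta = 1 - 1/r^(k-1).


r^(k-1) = 2.2990
eta = 1 - 1/2.2990 = 0.5650 = 56.5033%

56.5033%


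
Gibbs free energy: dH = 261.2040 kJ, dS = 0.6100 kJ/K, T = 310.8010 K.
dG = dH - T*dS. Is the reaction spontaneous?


T*dS = 310.8010 * 0.6100 = 189.5886 kJ
dG = 261.2040 - 189.5886 = 71.6154 kJ (non-spontaneous)

dG = 71.6154 kJ, non-spontaneous


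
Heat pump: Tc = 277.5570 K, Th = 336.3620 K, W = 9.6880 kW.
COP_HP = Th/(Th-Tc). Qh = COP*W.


COP = 336.3620 / 58.8050 = 5.7200
Qh = 5.7200 * 9.6880 = 55.4149 kW

COP = 5.7200, Qh = 55.4149 kW


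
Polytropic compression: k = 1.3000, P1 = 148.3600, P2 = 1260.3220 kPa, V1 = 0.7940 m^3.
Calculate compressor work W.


(k-1)/k = 0.2308
(P2/P1)^exp = 1.6384
W = 4.3333 * 148.3600 * 0.7940 * (1.6384 - 1) = 325.8811 kJ

325.8811 kJ


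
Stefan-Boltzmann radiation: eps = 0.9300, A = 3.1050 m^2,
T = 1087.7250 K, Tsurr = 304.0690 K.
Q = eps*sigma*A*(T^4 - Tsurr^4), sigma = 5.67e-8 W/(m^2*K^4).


T^4 = 1.3998e+12
Tsurr^4 = 8.5485e+09
Q = 0.9300 * 5.67e-8 * 3.1050 * 1.3913e+12 = 227794.7875 W

227794.7875 W


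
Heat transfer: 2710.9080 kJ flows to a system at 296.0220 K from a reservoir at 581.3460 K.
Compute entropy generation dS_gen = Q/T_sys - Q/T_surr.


dS_sys = 2710.9080/296.0220 = 9.1578 kJ/K
dS_surr = -2710.9080/581.3460 = -4.6632 kJ/K
dS_gen = 9.1578 - 4.6632 = 4.4946 kJ/K (irreversible)

dS_gen = 4.4946 kJ/K, irreversible


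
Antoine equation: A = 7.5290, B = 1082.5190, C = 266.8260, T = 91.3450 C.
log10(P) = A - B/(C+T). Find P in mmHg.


C+T = 358.1710
B/(C+T) = 3.0224
log10(P) = 7.5290 - 3.0224 = 4.5066
P = 10^4.5066 = 32110.5355 mmHg

32110.5355 mmHg


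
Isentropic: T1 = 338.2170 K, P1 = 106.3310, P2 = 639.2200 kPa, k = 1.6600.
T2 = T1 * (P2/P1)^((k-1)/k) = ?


(k-1)/k = 0.3976
(P2/P1)^exp = 2.0404
T2 = 338.2170 * 2.0404 = 690.1040 K

690.1040 K


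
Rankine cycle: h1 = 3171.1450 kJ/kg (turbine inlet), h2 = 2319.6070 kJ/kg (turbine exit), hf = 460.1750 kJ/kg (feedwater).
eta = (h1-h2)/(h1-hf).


W = 851.5380 kJ/kg
Q_in = 2710.9700 kJ/kg
eta = 0.3141 = 31.4108%

eta = 31.4108%


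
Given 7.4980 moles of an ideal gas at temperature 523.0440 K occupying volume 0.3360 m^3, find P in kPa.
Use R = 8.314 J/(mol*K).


P = nRT/V = 7.4980 * 8.314 * 523.0440 / 0.3360
= 32605.7114 / 0.3360 = 97040.8079 Pa = 97.0408 kPa

97.0408 kPa


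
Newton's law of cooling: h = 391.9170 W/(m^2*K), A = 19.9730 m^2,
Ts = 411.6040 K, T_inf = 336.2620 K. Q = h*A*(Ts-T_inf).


dT = 75.3420 K
Q = 391.9170 * 19.9730 * 75.3420 = 589758.9614 W

589758.9614 W


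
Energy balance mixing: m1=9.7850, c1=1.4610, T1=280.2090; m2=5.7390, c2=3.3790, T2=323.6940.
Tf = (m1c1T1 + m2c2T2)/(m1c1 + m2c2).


num = 10282.9359
den = 33.6880
Tf = 305.2406 K

305.2406 K


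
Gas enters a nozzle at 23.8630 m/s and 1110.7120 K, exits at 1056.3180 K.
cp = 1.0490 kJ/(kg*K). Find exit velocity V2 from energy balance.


dT = 54.3940 K
2*cp*1000*dT = 114118.6120
V1^2 = 569.4428
V2 = sqrt(114688.0548) = 338.6562 m/s

338.6562 m/s


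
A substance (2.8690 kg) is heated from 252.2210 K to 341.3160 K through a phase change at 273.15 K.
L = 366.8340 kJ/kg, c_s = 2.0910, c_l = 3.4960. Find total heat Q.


Q1 (sensible, solid) = 2.8690 * 2.0910 * 20.9290 = 125.5547 kJ
Q2 (latent) = 2.8690 * 366.8340 = 1052.4467 kJ
Q3 (sensible, liquid) = 2.8690 * 3.4960 * 68.1660 = 683.7066 kJ
Q_total = 1861.7081 kJ

1861.7081 kJ


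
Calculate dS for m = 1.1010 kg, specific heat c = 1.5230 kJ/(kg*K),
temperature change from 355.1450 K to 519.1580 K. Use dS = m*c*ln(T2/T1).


T2/T1 = 1.4618
ln(T2/T1) = 0.3797
dS = 1.1010 * 1.5230 * 0.3797 = 0.6367 kJ/K

0.6367 kJ/K


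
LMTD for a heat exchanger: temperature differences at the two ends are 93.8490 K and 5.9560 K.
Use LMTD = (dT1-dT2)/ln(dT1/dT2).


dT1/dT2 = 15.7571
ln(dT1/dT2) = 2.7573
LMTD = 87.8930 / 2.7573 = 31.8766 K

31.8766 K


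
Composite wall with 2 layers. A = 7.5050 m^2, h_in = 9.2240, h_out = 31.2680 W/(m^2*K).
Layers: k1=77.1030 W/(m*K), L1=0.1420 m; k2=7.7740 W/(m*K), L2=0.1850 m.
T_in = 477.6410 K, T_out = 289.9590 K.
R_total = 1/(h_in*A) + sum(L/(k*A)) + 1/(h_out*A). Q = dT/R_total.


R_conv_in = 1/(9.2240*7.5050) = 0.0144
R_1 = 0.1420/(77.1030*7.5050) = 0.0002
R_2 = 0.1850/(7.7740*7.5050) = 0.0032
R_conv_out = 1/(31.2680*7.5050) = 0.0043
R_total = 0.0221 K/W
Q = 187.6820 / 0.0221 = 8483.5556 W

R_total = 0.0221 K/W, Q = 8483.5556 W
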